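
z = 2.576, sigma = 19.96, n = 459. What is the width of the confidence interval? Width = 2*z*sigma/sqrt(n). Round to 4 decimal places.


width = 2*z*sigma/sqrt(n)
2*z*sigma = 2 * 2.576 * 19.96 = 102.83392
sqrt(459) ≈ 21.424285
width = 102.83392 / 21.424285 ≈ 4.799876

4.7999


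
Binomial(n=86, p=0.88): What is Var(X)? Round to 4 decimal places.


Var = n*p*(1-p) = 86 * 0.88 * 0.12 = 9.0816

9.0816


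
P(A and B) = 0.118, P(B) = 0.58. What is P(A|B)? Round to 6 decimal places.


P(A|B) = P(A and B) / P(B) = 0.118 / 0.58 = 59/290 ≈ 0.20344828

0.203448


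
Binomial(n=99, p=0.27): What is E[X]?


E[X] = n*p = 99 * 0.27 = 26.73

26.73


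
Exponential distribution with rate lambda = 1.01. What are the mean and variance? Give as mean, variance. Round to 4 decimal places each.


mean = 1/lam, var = 1/lam^2
mean = 1 / 1.01 = 100/101 ≈ 0.990099
lam^2 = 1.01^2 = 1.0201
var = 1 / 1.0201 ≈ 0.980296

0.9901, 0.9803


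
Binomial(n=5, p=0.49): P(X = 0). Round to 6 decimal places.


P = C(n,k) * p^k * (1-p)^(n-k)
C(5,0) = 1
p^k = 0.49^0 = 1
(1-p)^(n-k) = 0.51^5 ≈ 0.03450253
P = 1 * 1 * 0.03450253 ≈ 0.034503

0.034503


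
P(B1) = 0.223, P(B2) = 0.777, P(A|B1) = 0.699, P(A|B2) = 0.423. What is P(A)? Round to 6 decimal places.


P(A) = P(A|B1)*P(B1) + P(A|B2)*P(B2)
P(A|B1)*P(B1) = 0.699 * 0.223 = 0.155877
P(A|B2)*P(B2) = 0.423 * 0.777 = 0.328671
P(A) = 0.155877 + 0.328671 = 0.484548

0.484548


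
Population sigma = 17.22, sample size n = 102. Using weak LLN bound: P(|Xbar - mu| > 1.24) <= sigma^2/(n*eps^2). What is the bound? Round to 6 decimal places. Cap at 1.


bound = min(1, sigma^2/(n*eps^2))
sigma^2 = 17.22^2 = 296.5284
n*eps^2 = 102 * 1.24^2 = 102 * 1.5376 = 156.8352
sigma^2/(n*eps^2) = 296.5284 / 156.8352 ≈ 1.89070056
this exceeds 1, so the bound is capped at 1

1.000000


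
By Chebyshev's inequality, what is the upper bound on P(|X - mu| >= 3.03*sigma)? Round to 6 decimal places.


P <= 1/k^2
k^2 = 3.03^2 = 9.1809
1/k^2 = 1 / 9.1809 ≈ 0.10892178

0.108922


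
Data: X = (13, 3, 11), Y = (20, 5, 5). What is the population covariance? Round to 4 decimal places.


Cov = (1/n)*sum((xi-xbar)(yi-ybar))
n = 3, xbar = 27/3 = 9, ybar = 30/3 = 10
sum((xi-xbar)(yi-ybar)) = 60
Cov = 60 / 3 = 20

20.0000


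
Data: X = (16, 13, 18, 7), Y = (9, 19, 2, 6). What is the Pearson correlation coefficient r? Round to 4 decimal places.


r = sum((xi-xbar)(yi-ybar)) / sqrt(sum((xi-xbar)^2) * sum((yi-ybar)^2))
n = 4, xbar = 54/4 = 13.5, ybar = 36/4 = 9
Sxy = sum((xi-xbar)(yi-ybar)) = -17
Sxx = sum((xi-xbar)^2) = 69
Syy = sum((yi-ybar)^2) = 158
sqrt(Sxx*Syy) ≈ 104.412643
r = Sxy / sqrt(Sxx*Syy) = -17 / 104.412643 ≈ -0.162816

-0.1628


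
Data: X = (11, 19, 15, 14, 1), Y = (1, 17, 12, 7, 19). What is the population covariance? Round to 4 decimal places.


Cov = (1/n)*sum((xi-xbar)(yi-ybar))
n = 5, xbar = 60/5 = 12, ybar = 56/5 = 11.2
sum((xi-xbar)(yi-ybar)) = -41
Cov = -41 / 5 = -8.2

-8.2000


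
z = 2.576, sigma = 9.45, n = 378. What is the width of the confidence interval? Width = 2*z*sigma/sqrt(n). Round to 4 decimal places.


width = 2*z*sigma/sqrt(n)
2*z*sigma = 2 * 2.576 * 9.45 = 48.6864
sqrt(378) ≈ 19.442222
width = 48.6864 / 19.442222 ≈ 2.504158

2.5042


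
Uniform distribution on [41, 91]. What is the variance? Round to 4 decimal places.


Var = (b-a)^2 / 12
(b-a)^2 = (91 - 41)^2 = 2500
Var = 2500/12 ≈ 208.333333

208.3333


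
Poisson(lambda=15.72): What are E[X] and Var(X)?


E[X] = Var(X) = lambda = 15.72

15.72, 15.72


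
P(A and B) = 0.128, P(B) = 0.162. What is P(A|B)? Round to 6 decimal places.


P(A|B) = P(A and B) / P(B) = 0.128 / 0.162 = 64/81 ≈ 0.79012346

0.790123


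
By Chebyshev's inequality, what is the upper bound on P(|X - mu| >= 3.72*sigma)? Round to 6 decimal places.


P <= 1/k^2
k^2 = 3.72^2 = 13.8384
1/k^2 = 1 / 13.8384 = 625/8649 ≈ 0.07226269

0.072263


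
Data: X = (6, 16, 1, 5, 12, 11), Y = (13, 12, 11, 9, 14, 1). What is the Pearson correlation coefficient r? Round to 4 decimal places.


r = sum((xi-xbar)(yi-ybar)) / sqrt(sum((xi-xbar)^2) * sum((yi-ybar)^2))
n = 6, xbar = 51/6 = 8.5, ybar = 60/6 = 10
Sxy = sum((xi-xbar)(yi-ybar)) = -5
Sxx = sum((xi-xbar)^2) = 149.5
Syy = sum((yi-ybar)^2) = 112
sqrt(Sxx*Syy) ≈ 129.398609
r = Sxy / sqrt(Sxx*Syy) = -5 / 129.398609 ≈ -0.038640

-0.0386


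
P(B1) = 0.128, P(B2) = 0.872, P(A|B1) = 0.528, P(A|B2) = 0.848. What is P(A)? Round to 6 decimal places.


P(A) = P(A|B1)*P(B1) + P(A|B2)*P(B2)
P(A|B1)*P(B1) = 0.528 * 0.128 = 0.067584
P(A|B2)*P(B2) = 0.848 * 0.872 = 0.739456
P(A) = 0.067584 + 0.739456 = 0.80704

0.807040


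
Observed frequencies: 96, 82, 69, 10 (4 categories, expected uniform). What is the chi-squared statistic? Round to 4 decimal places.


chi2 = sum((O-E)^2/E), E = total/4
total = 257, E = 257/4 = 64.25
(96 - 64.25)^2 / 64.25 = 1008.0625 / 64.25 = 16129/1028 ≈ 15.689689
(82 - 64.25)^2 / 64.25 = 315.0625 / 64.25 = 5041/1028 ≈ 4.903696
(69 - 64.25)^2 / 64.25 = 22.5625 / 64.25 = 361/1028 ≈ 0.351167
(10 - 64.25)^2 / 64.25 = 2943.0625 / 64.25 = 47089/1028 ≈ 45.806420
chi2 = 17155/257 ≈ 66.750973

66.7510


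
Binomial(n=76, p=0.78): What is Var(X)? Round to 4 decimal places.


Var = n*p*(1-p) = 76 * 0.78 * 0.22 = 13.0416

13.0416


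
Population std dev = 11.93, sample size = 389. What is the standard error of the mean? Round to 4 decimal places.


SE = sigma / sqrt(n)
sqrt(389) ≈ 19.723083
SE = 11.93 / 19.723083 ≈ 0.604875

0.6049


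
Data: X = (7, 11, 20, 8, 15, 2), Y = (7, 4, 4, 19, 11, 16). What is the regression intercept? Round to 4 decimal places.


a = ybar - b*xbar, where b = sum((xi-xbar)(yi-ybar)) / sum((xi-xbar)^2)
n = 6, xbar = 63/6 = 10.5, ybar = 61/6 ≈ 10.166667
Sxy = sum((xi-xbar)(yi-ybar)) = -118.5
Sxx = sum((xi-xbar)^2) = 201.5
b = Sxy / Sxx = -237/403 ≈ -0.588089
a = 10.166667 - (-0.588089) * 10.5 = 19757/1209 ≈ 16.341605

16.3416


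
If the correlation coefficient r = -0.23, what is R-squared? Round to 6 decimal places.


R^2 = r^2 = (-0.23)^2 = 0.0529

0.052900


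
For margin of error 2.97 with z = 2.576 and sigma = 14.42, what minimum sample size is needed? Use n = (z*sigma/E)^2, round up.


z*sigma/E = 2.576 * 14.42 / 2.97 ≈ 12.507044
(z*sigma/E)^2 ≈ 156.426144
round up: n = 157

157


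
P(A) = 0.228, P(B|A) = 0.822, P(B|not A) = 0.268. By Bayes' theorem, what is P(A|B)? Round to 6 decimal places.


P(A|B) = P(B|A)*P(A) / P(B), P(B) = P(B|A)*P(A) + P(B|not A)*P(not A)
P(B|A)*P(A) = 0.822 * 0.228 = 0.187416
P(B|not A)*P(not A) = 0.268 * 0.772 = 0.206896
P(B) = 0.187416 + 0.206896 = 0.394312
P(A|B) = 0.187416 / 0.394312 ≈ 0.47529875

0.475299


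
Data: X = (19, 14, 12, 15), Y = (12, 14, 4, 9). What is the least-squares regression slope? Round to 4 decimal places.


b = sum((xi-xbar)(yi-ybar)) / sum((xi-xbar)^2)
n = 4, xbar = 60/4 = 15, ybar = 39/4 = 9.75
Sxy = sum((xi-xbar)(yi-ybar)) = 22
Sxx = sum((xi-xbar)^2) = 26
b = Sxy / Sxx = 11/13 ≈ 0.846154

0.8462


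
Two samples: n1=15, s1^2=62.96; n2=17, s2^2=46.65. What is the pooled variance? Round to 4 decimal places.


sp^2 = ((n1-1)*s1^2 + (n2-1)*s2^2)/(n1+n2-2)
(n1-1)*s1^2 = 14 * 62.96 = 881.44
(n2-1)*s2^2 = 16 * 46.65 = 746.4
numerator = 881.44 + 746.4 = 1627.84
n1+n2-2 = 30
sp^2 = 1627.84 / 30 = 20348/375 ≈ 54.261333

54.2613


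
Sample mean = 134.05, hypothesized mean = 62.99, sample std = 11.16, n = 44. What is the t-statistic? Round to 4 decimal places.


t = (xbar - mu0) / (s/sqrt(n))
xbar - mu0 = 134.05 - 62.99 = 71.06
sqrt(44) ≈ 6.63324958
s/sqrt(n) = 11.16 / 6.63324958 ≈ 1.68243330
t = 71.06 / 1.68243330 ≈ 42.236444

42.2364


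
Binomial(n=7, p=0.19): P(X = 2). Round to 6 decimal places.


P = C(n,k) * p^k * (1-p)^(n-k)
C(7,2) = 21
p^k = 0.19^2 = 0.0361
(1-p)^(n-k) = 0.81^5 ≈ 0.3486784
P = 21 * 0.0361 * 0.3486784 ≈ 0.264333

0.264333


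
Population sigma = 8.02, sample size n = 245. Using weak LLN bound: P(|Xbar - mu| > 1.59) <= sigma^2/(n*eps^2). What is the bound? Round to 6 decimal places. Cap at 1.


bound = min(1, sigma^2/(n*eps^2))
sigma^2 = 8.02^2 = 64.3204
n*eps^2 = 245 * 1.59^2 = 245 * 2.5281 = 619.3845
sigma^2/(n*eps^2) = 64.3204 / 619.3845 ≈ 0.10384567

0.103846


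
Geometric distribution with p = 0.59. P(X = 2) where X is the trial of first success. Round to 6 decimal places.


P = (1-p)^(k-1) * p
(1-p)^(k-1) = 0.41^1 = 0.41
P = 0.41 * 0.59 = 0.2419

0.241900


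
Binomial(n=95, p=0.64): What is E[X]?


E[X] = n*p = 95 * 0.64 = 60.8

60.8


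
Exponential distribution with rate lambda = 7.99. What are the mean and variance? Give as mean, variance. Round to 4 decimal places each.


mean = 1/lam, var = 1/lam^2
mean = 1 / 7.99 = 100/799 ≈ 0.125156
lam^2 = 7.99^2 = 63.8401
var = 1 / 63.8401 ≈ 0.015664

0.1252, 0.0157


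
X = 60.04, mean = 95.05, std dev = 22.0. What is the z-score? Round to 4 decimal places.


z = (X - mu) / sigma
X - mu = 60.04 - 95.05 = -35.01
z = -35.01 / 22.0 = -3501/2200 ≈ -1.591364

-1.5914


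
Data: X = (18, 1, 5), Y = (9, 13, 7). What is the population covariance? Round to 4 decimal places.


Cov = (1/n)*sum((xi-xbar)(yi-ybar))
n = 3, xbar = 24/3 = 8, ybar = 29/3 ≈ 9.666667
sum((xi-xbar)(yi-ybar)) = -22
Cov = -22 / 3 = -22/3 ≈ -7.333333

-7.3333


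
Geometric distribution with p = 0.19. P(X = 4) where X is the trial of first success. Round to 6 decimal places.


P = (1-p)^(k-1) * p
(1-p)^(k-1) = 0.81^3 = 0.531441
P = 0.531441 * 0.19 ≈ 0.1009738

0.100974


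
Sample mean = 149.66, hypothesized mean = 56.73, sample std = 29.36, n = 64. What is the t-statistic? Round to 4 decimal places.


t = (xbar - mu0) / (s/sqrt(n))
xbar - mu0 = 149.66 - 56.73 = 92.93
sqrt(64) = 8
s/sqrt(n) = 29.36 / 8 = 3.67
t = 92.93 / 3.67 = 9293/367 ≈ 25.321526

25.3215


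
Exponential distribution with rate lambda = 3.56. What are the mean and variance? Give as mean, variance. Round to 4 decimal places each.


mean = 1/lam, var = 1/lam^2
mean = 1 / 3.56 = 25/89 ≈ 0.280899
lam^2 = 3.56^2 = 12.6736
var = 1 / 12.6736 = 625/7921 ≈ 0.078904

0.2809, 0.0789


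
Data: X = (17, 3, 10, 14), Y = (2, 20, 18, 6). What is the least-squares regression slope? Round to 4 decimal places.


b = sum((xi-xbar)(yi-ybar)) / sum((xi-xbar)^2)
n = 4, xbar = 44/4 = 11, ybar = 46/4 = 11.5
Sxy = sum((xi-xbar)(yi-ybar)) = -148
Sxx = sum((xi-xbar)^2) = 110
b = Sxy / Sxx = -74/55 ≈ -1.345455

-1.3455


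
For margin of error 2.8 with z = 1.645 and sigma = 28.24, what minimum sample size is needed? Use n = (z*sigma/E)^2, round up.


z*sigma/E = 1.645 * 28.24 / 2.8 = 16.591
(z*sigma/E)^2 = 275.261281
round up: n = 276

276


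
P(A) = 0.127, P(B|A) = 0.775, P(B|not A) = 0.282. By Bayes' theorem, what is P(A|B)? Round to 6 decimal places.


P(A|B) = P(B|A)*P(A) / P(B), P(B) = P(B|A)*P(A) + P(B|not A)*P(not A)
P(B|A)*P(A) = 0.775 * 0.127 = 0.098425
P(B|not A)*P(not A) = 0.282 * 0.873 = 0.246186
P(B) = 0.098425 + 0.246186 = 0.344611
P(A|B) = 0.098425 / 0.344611 ≈ 0.28561189

0.285612


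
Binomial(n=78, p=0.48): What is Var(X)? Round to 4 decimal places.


Var = n*p*(1-p) = 78 * 0.48 * 0.52 = 19.4688

19.4688


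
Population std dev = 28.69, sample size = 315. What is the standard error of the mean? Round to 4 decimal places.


SE = sigma / sqrt(n)
sqrt(315) ≈ 17.748239
SE = 28.69 / 17.748239 ≈ 1.616498

1.6165


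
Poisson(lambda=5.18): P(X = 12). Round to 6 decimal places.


P = e^(-lam) * lam^k / k!
e^(-5.18) ≈ 0.005628006
lam^k = 5.18^12 ≈ 373213304.189874
k! = 12! = 479001600
P = 0.005628006 * 373213304.189874 / 479001600 ≈ 0.004385

0.004385


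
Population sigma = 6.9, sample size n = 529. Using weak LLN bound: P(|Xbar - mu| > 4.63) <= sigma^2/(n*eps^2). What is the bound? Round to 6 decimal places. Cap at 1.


bound = min(1, sigma^2/(n*eps^2))
sigma^2 = 6.9^2 = 47.61
n*eps^2 = 529 * 4.63^2 = 529 * 21.4369 = 11340.1201
sigma^2/(n*eps^2) = 47.61 / 11340.1201 ≈ 0.00419837

0.004198


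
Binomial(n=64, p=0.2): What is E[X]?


E[X] = n*p = 64 * 0.2 = 12.8

12.8


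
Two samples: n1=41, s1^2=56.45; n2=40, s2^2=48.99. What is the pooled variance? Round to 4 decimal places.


sp^2 = ((n1-1)*s1^2 + (n2-1)*s2^2)/(n1+n2-2)
(n1-1)*s1^2 = 40 * 56.45 = 2258
(n2-1)*s2^2 = 39 * 48.99 = 1910.61
numerator = 2258 + 1910.61 = 4168.61
n1+n2-2 = 79
sp^2 = 4168.61 / 79 = 416861/7900 ≈ 52.767215

52.7672


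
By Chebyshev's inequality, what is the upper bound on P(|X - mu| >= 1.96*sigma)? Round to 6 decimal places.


P <= 1/k^2
k^2 = 1.96^2 = 3.8416
1/k^2 = 1 / 3.8416 = 625/2401 ≈ 0.26030820

0.260308


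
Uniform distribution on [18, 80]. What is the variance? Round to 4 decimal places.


Var = (b-a)^2 / 12
(b-a)^2 = (80 - 18)^2 = 3844
Var = 3844/12 ≈ 320.333333

320.3333


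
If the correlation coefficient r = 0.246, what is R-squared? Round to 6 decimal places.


R^2 = r^2 = (0.246)^2 = 0.060516

0.060516


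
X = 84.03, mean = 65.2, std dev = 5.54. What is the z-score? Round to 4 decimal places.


z = (X - mu) / sigma
X - mu = 84.03 - 65.2 = 18.83
z = 18.83 / 5.54 = 1883/554 ≈ 3.398917

3.3989


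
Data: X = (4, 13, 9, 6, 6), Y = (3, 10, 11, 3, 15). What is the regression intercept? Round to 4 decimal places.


a = ybar - b*xbar, where b = sum((xi-xbar)(yi-ybar)) / sum((xi-xbar)^2)
n = 5, xbar = 38/5 = 7.6, ybar = 42/5 = 8.4
Sxy = sum((xi-xbar)(yi-ybar)) = 29.8
Sxx = sum((xi-xbar)^2) = 49.2
b = Sxy / Sxx = 149/246 ≈ 0.605691
a = 8.4 - 0.605691 * 7.6 = 467/123 ≈ 3.796748

3.7967


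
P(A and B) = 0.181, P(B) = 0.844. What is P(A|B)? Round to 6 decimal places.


P(A|B) = P(A and B) / P(B) = 0.181 / 0.844 = 181/844 ≈ 0.21445498

0.214455


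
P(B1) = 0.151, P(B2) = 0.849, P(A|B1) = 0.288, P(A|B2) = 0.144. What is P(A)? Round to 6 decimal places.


P(A) = P(A|B1)*P(B1) + P(A|B2)*P(B2)
P(A|B1)*P(B1) = 0.288 * 0.151 = 0.043488
P(A|B2)*P(B2) = 0.144 * 0.849 = 0.122256
P(A) = 0.043488 + 0.122256 = 0.165744

0.165744


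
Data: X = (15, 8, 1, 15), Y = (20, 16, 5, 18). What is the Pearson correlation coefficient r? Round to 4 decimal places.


r = sum((xi-xbar)(yi-ybar)) / sqrt(sum((xi-xbar)^2) * sum((yi-ybar)^2))
n = 4, xbar = 39/4 = 9.75, ybar = 59/4 = 14.75
Sxy = sum((xi-xbar)(yi-ybar)) = 127.75
Sxx = sum((xi-xbar)^2) = 134.75
Syy = sum((yi-ybar)^2) = 134.75
sqrt(Sxx*Syy) = 134.75
r = Sxy / sqrt(Sxx*Syy) = 127.75 / 134.75 = 73/77 ≈ 0.948052

0.9481


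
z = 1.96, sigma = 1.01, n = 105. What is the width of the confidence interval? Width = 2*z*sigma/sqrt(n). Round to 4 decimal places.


width = 2*z*sigma/sqrt(n)
2*z*sigma = 2 * 1.96 * 1.01 = 3.9592
sqrt(105) ≈ 10.246951
width = 3.9592 / 10.246951 ≈ 0.386378

0.3864


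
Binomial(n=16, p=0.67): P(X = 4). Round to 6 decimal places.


P = C(n,k) * p^k * (1-p)^(n-k)
C(16,4) = 1820
p^k = 0.67^4 ≈ 0.2015112
(1-p)^(n-k) = 0.33^12 ≈ 0.000001667890
P = 1820 * 0.2015112 * 0.000001667890 ≈ 0.000612

0.000612


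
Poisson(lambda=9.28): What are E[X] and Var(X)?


E[X] = Var(X) = lambda = 9.28

9.28, 9.28


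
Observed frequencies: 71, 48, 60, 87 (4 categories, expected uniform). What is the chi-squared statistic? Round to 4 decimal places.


chi2 = sum((O-E)^2/E), E = total/4
total = 266, E = 266/4 = 66.5
(71 - 66.5)^2 / 66.5 = 20.25 / 66.5 = 81/266 ≈ 0.304511
(48 - 66.5)^2 / 66.5 = 342.25 / 66.5 = 1369/266 ≈ 5.146617
(60 - 66.5)^2 / 66.5 = 42.25 / 66.5 = 169/266 ≈ 0.635338
(87 - 66.5)^2 / 66.5 = 420.25 / 66.5 = 1681/266 ≈ 6.319549
chi2 = 1650/133 ≈ 12.406015

12.4060


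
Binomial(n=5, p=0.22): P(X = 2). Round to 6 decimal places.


P = C(n,k) * p^k * (1-p)^(n-k)
C(5,2) = 10
p^k = 0.22^2 = 0.0484
(1-p)^(n-k) = 0.78^3 = 0.474552
P = 10 * 0.0484 * 0.474552 ≈ 0.229683

0.229683


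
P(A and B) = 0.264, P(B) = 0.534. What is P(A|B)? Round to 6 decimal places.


P(A|B) = P(A and B) / P(B) = 0.264 / 0.534 = 44/89 ≈ 0.49438202

0.494382


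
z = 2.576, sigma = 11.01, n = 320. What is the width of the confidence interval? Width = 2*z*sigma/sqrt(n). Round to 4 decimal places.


width = 2*z*sigma/sqrt(n)
2*z*sigma = 2 * 2.576 * 11.01 = 56.72352
sqrt(320) ≈ 17.888544
width = 56.72352 / 17.888544 ≈ 3.170941

3.1709


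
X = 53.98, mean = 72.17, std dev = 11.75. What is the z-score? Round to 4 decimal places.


z = (X - mu) / sigma
X - mu = 53.98 - 72.17 = -18.19
z = -18.19 / 11.75 = -1819/1175 ≈ -1.548085

-1.5481


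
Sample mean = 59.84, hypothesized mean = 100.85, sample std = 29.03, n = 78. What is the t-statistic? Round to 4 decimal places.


t = (xbar - mu0) / (s/sqrt(n))
xbar - mu0 = 59.84 - 100.85 = -41.01
sqrt(78) ≈ 8.83176087
s/sqrt(n) = 29.03 / 8.83176087 ≈ 3.28700023
t = -41.01 / 3.28700023 ≈ -12.476421

-12.4764


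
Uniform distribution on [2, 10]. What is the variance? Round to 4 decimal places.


Var = (b-a)^2 / 12
(b-a)^2 = (10 - 2)^2 = 64
Var = 64/12 ≈ 5.333333

5.3333


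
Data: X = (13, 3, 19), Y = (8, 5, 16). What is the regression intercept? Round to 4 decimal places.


a = ybar - b*xbar, where b = sum((xi-xbar)(yi-ybar)) / sum((xi-xbar)^2)
n = 3, xbar = 35/3 ≈ 11.666667, ybar = 29/3 ≈ 9.666667
Sxy = sum((xi-xbar)(yi-ybar)) = 254/3 ≈ 84.666667
Sxx = sum((xi-xbar)^2) = 392/3 ≈ 130.666667
b = Sxy / Sxx = 127/196 ≈ 0.647959
a = 9.666667 - 0.647959 * 11.666667 = 59/28 ≈ 2.107143

2.1071


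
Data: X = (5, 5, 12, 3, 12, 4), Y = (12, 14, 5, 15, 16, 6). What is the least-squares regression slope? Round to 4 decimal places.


b = sum((xi-xbar)(yi-ybar)) / sum((xi-xbar)^2)
n = 6, xbar = 41/6 ≈ 6.833333, ybar = 68/6 = 34/3 ≈ 11.333333
Sxy = sum((xi-xbar)(yi-ybar)) = -41/3 ≈ -13.666667
Sxx = sum((xi-xbar)^2) = 497/6 ≈ 82.833333
b = Sxy / Sxx = -82/497 ≈ -0.164990

-0.1650


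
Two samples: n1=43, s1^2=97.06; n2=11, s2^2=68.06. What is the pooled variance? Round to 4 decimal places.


sp^2 = ((n1-1)*s1^2 + (n2-1)*s2^2)/(n1+n2-2)
(n1-1)*s1^2 = 42 * 97.06 = 4076.52
(n2-1)*s2^2 = 10 * 68.06 = 680.6
numerator = 4076.52 + 680.6 = 4757.12
n1+n2-2 = 52
sp^2 = 4757.12 / 52 = 29732/325 ≈ 91.483077

91.4831


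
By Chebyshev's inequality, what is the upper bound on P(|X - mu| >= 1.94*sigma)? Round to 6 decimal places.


P <= 1/k^2
k^2 = 1.94^2 = 3.7636
1/k^2 = 1 / 3.7636 = 2500/9409 ≈ 0.26570305

0.265703


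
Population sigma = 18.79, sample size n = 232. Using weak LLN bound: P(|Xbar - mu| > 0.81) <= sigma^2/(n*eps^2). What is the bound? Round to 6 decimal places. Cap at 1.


bound = min(1, sigma^2/(n*eps^2))
sigma^2 = 18.79^2 = 353.0641
n*eps^2 = 232 * 0.81^2 = 232 * 0.6561 = 152.2152
sigma^2/(n*eps^2) = 353.0641 / 152.2152 ≈ 2.31950620
this exceeds 1, so the bound is capped at 1

1.000000


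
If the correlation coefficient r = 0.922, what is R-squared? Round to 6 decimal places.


R^2 = r^2 = (0.922)^2 = 0.850084

0.850084


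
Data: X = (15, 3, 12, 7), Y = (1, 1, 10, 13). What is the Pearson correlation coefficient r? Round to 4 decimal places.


r = sum((xi-xbar)(yi-ybar)) / sqrt(sum((xi-xbar)^2) * sum((yi-ybar)^2))
n = 4, xbar = 37/4 = 9.25, ybar = 25/4 = 6.25
Sxy = sum((xi-xbar)(yi-ybar)) = -2.25
Sxx = sum((xi-xbar)^2) = 84.75
Syy = sum((yi-ybar)^2) = 114.75
sqrt(Sxx*Syy) ≈ 98.615732
r = Sxy / sqrt(Sxx*Syy) = -2.25 / 98.615732 ≈ -0.022816

-0.0228


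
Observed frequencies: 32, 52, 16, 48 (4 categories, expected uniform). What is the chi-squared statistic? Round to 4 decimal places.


chi2 = sum((O-E)^2/E), E = total/4
total = 148, E = 148/4 = 37
(32 - 37)^2 / 37 = 25 / 37 = 25/37 ≈ 0.675676
(52 - 37)^2 / 37 = 225 / 37 = 225/37 ≈ 6.081081
(16 - 37)^2 / 37 = 441 / 37 = 441/37 ≈ 11.918919
(48 - 37)^2 / 37 = 121 / 37 = 121/37 ≈ 3.270270
chi2 = 812/37 ≈ 21.945946

21.9459


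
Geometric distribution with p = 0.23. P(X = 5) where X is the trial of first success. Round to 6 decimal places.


P = (1-p)^(k-1) * p
(1-p)^(k-1) = 0.77^4 ≈ 0.3515304
P = 0.3515304 * 0.23 ≈ 0.08085199

0.080852


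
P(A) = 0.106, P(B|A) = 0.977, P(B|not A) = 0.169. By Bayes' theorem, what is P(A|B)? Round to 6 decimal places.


P(A|B) = P(B|A)*P(A) / P(B), P(B) = P(B|A)*P(A) + P(B|not A)*P(not A)
P(B|A)*P(A) = 0.977 * 0.106 = 0.103562
P(B|not A)*P(not A) = 0.169 * 0.894 = 0.151086
P(B) = 0.103562 + 0.151086 = 0.254648
P(A|B) = 0.103562 / 0.254648 ≈ 0.40668688

0.406687


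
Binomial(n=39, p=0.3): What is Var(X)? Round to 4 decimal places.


Var = n*p*(1-p) = 39 * 0.3 * 0.7 = 8.19

8.1900


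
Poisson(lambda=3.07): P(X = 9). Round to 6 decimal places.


P = e^(-lam) * lam^k / k!
e^(-3.07) ≈ 0.04642115
lam^k = 3.07^9 ≈ 24223.973309
k! = 9! = 362880
P = 0.04642115 * 24223.973309 / 362880 ≈ 0.003099

0.003099


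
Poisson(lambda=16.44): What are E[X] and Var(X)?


E[X] = Var(X) = lambda = 16.44

16.44, 16.44


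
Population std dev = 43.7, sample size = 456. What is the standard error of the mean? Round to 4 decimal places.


SE = sigma / sqrt(n)
sqrt(456) ≈ 21.354157
SE = 43.7 / 21.354157 ≈ 2.046440

2.0464


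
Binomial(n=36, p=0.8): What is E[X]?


E[X] = n*p = 36 * 0.8 = 28.8

28.8


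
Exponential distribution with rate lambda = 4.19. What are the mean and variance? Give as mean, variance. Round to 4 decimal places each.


mean = 1/lam, var = 1/lam^2
mean = 1 / 4.19 = 100/419 ≈ 0.238663
lam^2 = 4.19^2 = 17.5561
var = 1 / 17.5561 ≈ 0.056960

0.2387, 0.0570


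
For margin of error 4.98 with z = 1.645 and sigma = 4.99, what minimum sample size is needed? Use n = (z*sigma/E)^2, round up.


z*sigma/E = 1.645 * 4.99 / 4.98 ≈ 1.648303
(z*sigma/E)^2 ≈ 2.716903
round up: n = 3

3


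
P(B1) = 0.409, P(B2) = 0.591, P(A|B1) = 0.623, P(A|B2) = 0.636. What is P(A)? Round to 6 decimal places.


P(A) = P(A|B1)*P(B1) + P(A|B2)*P(B2)
P(A|B1)*P(B1) = 0.623 * 0.409 = 0.254807
P(A|B2)*P(B2) = 0.636 * 0.591 = 0.375876
P(A) = 0.254807 + 0.375876 = 0.630683

0.630683


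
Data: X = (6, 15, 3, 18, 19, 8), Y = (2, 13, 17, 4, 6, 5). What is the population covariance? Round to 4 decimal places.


Cov = (1/n)*sum((xi-xbar)(yi-ybar))
n = 6, xbar = 69/6 = 11.5, ybar = 47/6 ≈ 7.833333
sum((xi-xbar)(yi-ybar)) = -56.5
Cov = -56.5 / 6 = -113/12 ≈ -9.416667

-9.4167


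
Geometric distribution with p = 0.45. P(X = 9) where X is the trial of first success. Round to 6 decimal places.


P = (1-p)^(k-1) * p
(1-p)^(k-1) = 0.55^8 ≈ 0.008373394
P = 0.008373394 * 0.45 ≈ 0.003768027

0.003768


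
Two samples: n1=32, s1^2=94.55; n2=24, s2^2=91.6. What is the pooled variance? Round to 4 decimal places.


sp^2 = ((n1-1)*s1^2 + (n2-1)*s2^2)/(n1+n2-2)
(n1-1)*s1^2 = 31 * 94.55 = 2931.05
(n2-1)*s2^2 = 23 * 91.6 = 2106.8
numerator = 2931.05 + 2106.8 = 5037.85
n1+n2-2 = 54
sp^2 = 5037.85 / 54 = 100757/1080 ≈ 93.293519

93.2935


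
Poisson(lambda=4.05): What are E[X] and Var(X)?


E[X] = Var(X) = lambda = 4.05

4.05, 4.05


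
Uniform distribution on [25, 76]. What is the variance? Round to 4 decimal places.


Var = (b-a)^2 / 12
(b-a)^2 = (76 - 25)^2 = 2601
Var = 2601/12 = 216.75

216.7500


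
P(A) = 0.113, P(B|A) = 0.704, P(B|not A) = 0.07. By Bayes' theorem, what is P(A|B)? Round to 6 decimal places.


P(A|B) = P(B|A)*P(A) / P(B), P(B) = P(B|A)*P(A) + P(B|not A)*P(not A)
P(B|A)*P(A) = 0.704 * 0.113 = 0.079552
P(B|not A)*P(not A) = 0.07 * 0.887 = 0.06209
P(B) = 0.079552 + 0.06209 = 0.141642
P(A|B) = 0.079552 / 0.141642 ≈ 0.56164132

0.561641


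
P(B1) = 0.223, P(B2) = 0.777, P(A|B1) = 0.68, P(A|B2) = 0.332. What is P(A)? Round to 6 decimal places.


P(A) = P(A|B1)*P(B1) + P(A|B2)*P(B2)
P(A|B1)*P(B1) = 0.68 * 0.223 = 0.15164
P(A|B2)*P(B2) = 0.332 * 0.777 = 0.257964
P(A) = 0.15164 + 0.257964 = 0.409604

0.409604


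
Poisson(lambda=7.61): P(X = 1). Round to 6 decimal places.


P = e^(-lam) * lam^k / k!
e^(-7.61) ≈ 0.0004954719
lam^k = 7.61^1 = 7.61
k! = 1! = 1
P = 0.0004954719 * 7.61 / 1 ≈ 0.003771

0.003771


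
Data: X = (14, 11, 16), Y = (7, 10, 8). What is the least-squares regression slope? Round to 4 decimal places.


b = sum((xi-xbar)(yi-ybar)) / sum((xi-xbar)^2)
n = 3, xbar = 41/3 ≈ 13.666667, ybar = 25/3 ≈ 8.333333
Sxy = sum((xi-xbar)(yi-ybar)) = -17/3 ≈ -5.666667
Sxx = sum((xi-xbar)^2) = 38/3 ≈ 12.666667
b = Sxy / Sxx = -17/38 ≈ -0.447368

-0.4474


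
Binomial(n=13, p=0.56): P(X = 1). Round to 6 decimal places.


P = C(n,k) * p^k * (1-p)^(n-k)
C(13,1) = 13
p^k = 0.56^1 = 0.56
(1-p)^(n-k) = 0.44^12 ≈ 0.00005265409
P = 13 * 0.56 * 0.00005265409 ≈ 0.000383

0.000383


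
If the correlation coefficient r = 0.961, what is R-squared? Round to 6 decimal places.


R^2 = r^2 = (0.961)^2 = 0.923521

0.923521


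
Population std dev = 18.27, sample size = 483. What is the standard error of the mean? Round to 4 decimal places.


SE = sigma / sqrt(n)
sqrt(483) ≈ 21.977261
SE = 18.27 / 21.977261 ≈ 0.831314

0.8313


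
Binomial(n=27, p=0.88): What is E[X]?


E[X] = n*p = 27 * 0.88 = 23.76

23.76


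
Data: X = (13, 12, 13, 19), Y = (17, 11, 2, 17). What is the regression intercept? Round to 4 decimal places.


a = ybar - b*xbar, where b = sum((xi-xbar)(yi-ybar)) / sum((xi-xbar)^2)
n = 4, xbar = 57/4 = 14.25, ybar = 47/4 = 11.75
Sxy = sum((xi-xbar)(yi-ybar)) = 32.25
Sxx = sum((xi-xbar)^2) = 30.75
b = Sxy / Sxx = 43/41 ≈ 1.048780
a = 11.75 - 1.048780 * 14.25 = -131/41 ≈ -3.195122

-3.1951


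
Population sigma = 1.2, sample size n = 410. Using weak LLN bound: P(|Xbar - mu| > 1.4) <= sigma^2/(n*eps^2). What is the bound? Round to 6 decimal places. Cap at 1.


bound = min(1, sigma^2/(n*eps^2))
sigma^2 = 1.2^2 = 1.44
n*eps^2 = 410 * 1.4^2 = 410 * 1.96 = 803.6
sigma^2/(n*eps^2) = 1.44 / 803.6 ≈ 0.00179194

0.001792


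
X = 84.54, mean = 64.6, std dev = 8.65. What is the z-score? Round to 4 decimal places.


z = (X - mu) / sigma
X - mu = 84.54 - 64.6 = 19.94
z = 19.94 / 8.65 = 1994/865 ≈ 2.305202

2.3052


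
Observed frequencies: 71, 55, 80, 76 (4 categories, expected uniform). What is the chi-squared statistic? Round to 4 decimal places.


chi2 = sum((O-E)^2/E), E = total/4
total = 282, E = 282/4 = 70.5
(71 - 70.5)^2 / 70.5 = 0.25 / 70.5 = 1/282 ≈ 0.003546
(55 - 70.5)^2 / 70.5 = 240.25 / 70.5 = 961/282 ≈ 3.407801
(80 - 70.5)^2 / 70.5 = 90.25 / 70.5 = 361/282 ≈ 1.280142
(76 - 70.5)^2 / 70.5 = 30.25 / 70.5 = 121/282 ≈ 0.429078
chi2 = 722/141 ≈ 5.120567

5.1206


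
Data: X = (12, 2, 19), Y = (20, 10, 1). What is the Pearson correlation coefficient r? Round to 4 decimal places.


r = sum((xi-xbar)(yi-ybar)) / sqrt(sum((xi-xbar)^2) * sum((yi-ybar)^2))
n = 3, xbar = 33/3 = 11, ybar = 31/3 ≈ 10.333333
Sxy = sum((xi-xbar)(yi-ybar)) = -62
Sxx = sum((xi-xbar)^2) = 146
Syy = sum((yi-ybar)^2) = 542/3 ≈ 180.666667
sqrt(Sxx*Syy) ≈ 162.411001
r = Sxy / sqrt(Sxx*Syy) = -62 / 162.411001 ≈ -0.381748

-0.3817


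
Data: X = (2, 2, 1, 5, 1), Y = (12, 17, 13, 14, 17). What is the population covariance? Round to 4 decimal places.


Cov = (1/n)*sum((xi-xbar)(yi-ybar))
n = 5, xbar = 11/5 = 2.2, ybar = 73/5 = 14.6
sum((xi-xbar)(yi-ybar)) = -2.6
Cov = -2.6 / 5 = -0.52

-0.5200


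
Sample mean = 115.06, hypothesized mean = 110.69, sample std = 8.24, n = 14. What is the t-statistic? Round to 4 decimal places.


t = (xbar - mu0) / (s/sqrt(n))
xbar - mu0 = 115.06 - 110.69 = 4.37
sqrt(14) ≈ 3.74165739
s/sqrt(n) = 8.24 / 3.74165739 ≈ 2.20223263
t = 4.37 / 2.20223263 ≈ 1.984350

1.9843


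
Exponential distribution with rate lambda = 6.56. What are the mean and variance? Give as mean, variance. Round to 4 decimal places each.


mean = 1/lam, var = 1/lam^2
mean = 1 / 6.56 = 25/164 ≈ 0.152439
lam^2 = 6.56^2 = 43.0336
var = 1 / 43.0336 ≈ 0.023238

0.1524, 0.0232


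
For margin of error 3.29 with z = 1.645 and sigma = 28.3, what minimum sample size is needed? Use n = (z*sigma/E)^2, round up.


z*sigma/E = 1.645 * 28.3 / 3.29 = 14.15
(z*sigma/E)^2 = 200.2225
round up: n = 201

201


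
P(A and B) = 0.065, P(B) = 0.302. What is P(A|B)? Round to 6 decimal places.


P(A|B) = P(A and B) / P(B) = 0.065 / 0.302 = 65/302 ≈ 0.21523179

0.215232


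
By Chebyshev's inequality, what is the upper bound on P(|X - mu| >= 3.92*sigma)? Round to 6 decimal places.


P <= 1/k^2
k^2 = 3.92^2 = 15.3664
1/k^2 = 1 / 15.3664 = 625/9604 ≈ 0.06507705

0.065077


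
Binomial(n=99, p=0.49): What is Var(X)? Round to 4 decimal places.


Var = n*p*(1-p) = 99 * 0.49 * 0.51 = 24.7401

24.7401


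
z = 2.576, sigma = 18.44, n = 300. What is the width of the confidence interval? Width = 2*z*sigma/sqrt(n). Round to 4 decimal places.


width = 2*z*sigma/sqrt(n)
2*z*sigma = 2 * 2.576 * 18.44 = 95.00288
sqrt(300) ≈ 17.320508
width = 95.00288 / 17.320508 ≈ 5.484994

5.4850


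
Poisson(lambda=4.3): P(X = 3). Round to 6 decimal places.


P = e^(-lam) * lam^k / k!
e^(-4.3) ≈ 0.01356856
lam^k = 4.3^3 = 79.507
k! = 3! = 6
P = 0.01356856 * 79.507 / 6 ≈ 0.179799

0.179799


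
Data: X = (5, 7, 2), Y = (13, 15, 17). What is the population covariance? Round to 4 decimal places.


Cov = (1/n)*sum((xi-xbar)(yi-ybar))
n = 3, xbar = 14/3 ≈ 4.666667, ybar = 45/3 = 15
sum((xi-xbar)(yi-ybar)) = -6
Cov = -6 / 3 = -2

-2.0000


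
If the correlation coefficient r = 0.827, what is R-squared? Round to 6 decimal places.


R^2 = r^2 = (0.827)^2 = 0.683929

0.683929


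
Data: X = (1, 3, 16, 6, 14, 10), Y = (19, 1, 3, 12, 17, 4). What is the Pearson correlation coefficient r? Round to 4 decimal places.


r = sum((xi-xbar)(yi-ybar)) / sqrt(sum((xi-xbar)^2) * sum((yi-ybar)^2))
n = 6, xbar = 50/6 = 25/3 ≈ 8.333333, ybar = 56/6 = 28/3 ≈ 9.333333
Sxy = sum((xi-xbar)(yi-ybar)) = -140/3 ≈ -46.666667
Sxx = sum((xi-xbar)^2) = 544/3 ≈ 181.333333
Syy = sum((yi-ybar)^2) = 892/3 ≈ 297.333333
sqrt(Sxx*Syy) ≈ 232.199148
r = Sxy / sqrt(Sxx*Syy) = -46.666667 / 232.199148 ≈ -0.200977

-0.2010


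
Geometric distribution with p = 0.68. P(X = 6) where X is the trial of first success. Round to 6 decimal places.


P = (1-p)^(k-1) * p
(1-p)^(k-1) = 0.32^5 ≈ 0.003355443
P = 0.003355443 * 0.68 ≈ 0.002281701

0.002282


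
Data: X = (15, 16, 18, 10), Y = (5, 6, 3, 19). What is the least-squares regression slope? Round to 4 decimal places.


b = sum((xi-xbar)(yi-ybar)) / sum((xi-xbar)^2)
n = 4, xbar = 59/4 = 14.75, ybar = 33/4 = 8.25
Sxy = sum((xi-xbar)(yi-ybar)) = -71.75
Sxx = sum((xi-xbar)^2) = 34.75
b = Sxy / Sxx = -287/139 ≈ -2.064748

-2.0647


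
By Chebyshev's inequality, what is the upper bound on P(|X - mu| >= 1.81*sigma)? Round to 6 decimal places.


P <= 1/k^2
k^2 = 1.81^2 = 3.2761
1/k^2 = 1 / 3.2761 ≈ 0.30524099

0.305241


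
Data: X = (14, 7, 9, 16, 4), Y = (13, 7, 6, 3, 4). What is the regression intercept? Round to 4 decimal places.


a = ybar - b*xbar, where b = sum((xi-xbar)(yi-ybar)) / sum((xi-xbar)^2)
n = 5, xbar = 50/5 = 10, ybar = 33/5 = 6.6
Sxy = sum((xi-xbar)(yi-ybar)) = 19
Sxx = sum((xi-xbar)^2) = 98
b = Sxy / Sxx = 19/98 ≈ 0.193878
a = 6.6 - 0.193878 * 10 = 1142/245 ≈ 4.661224

4.6612


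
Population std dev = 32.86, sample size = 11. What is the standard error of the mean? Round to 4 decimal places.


SE = sigma / sqrt(n)
sqrt(11) ≈ 3.316625
SE = 32.86 / 3.316625 ≈ 9.907663

9.9077


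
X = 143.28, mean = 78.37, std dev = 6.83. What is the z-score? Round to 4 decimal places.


z = (X - mu) / sigma
X - mu = 143.28 - 78.37 = 64.91
z = 64.91 / 6.83 = 6491/683 ≈ 9.503660

9.5037


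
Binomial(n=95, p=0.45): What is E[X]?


E[X] = n*p = 95 * 0.45 = 42.75

42.75


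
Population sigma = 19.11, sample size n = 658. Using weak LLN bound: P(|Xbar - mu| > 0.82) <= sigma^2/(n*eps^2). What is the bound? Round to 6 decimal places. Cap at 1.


bound = min(1, sigma^2/(n*eps^2))
sigma^2 = 19.11^2 = 365.1921
n*eps^2 = 658 * 0.82^2 = 658 * 0.6724 = 442.4392
sigma^2/(n*eps^2) = 365.1921 / 442.4392 ≈ 0.82540629

0.825406


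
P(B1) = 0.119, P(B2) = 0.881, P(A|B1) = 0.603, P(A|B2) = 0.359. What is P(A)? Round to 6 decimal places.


P(A) = P(A|B1)*P(B1) + P(A|B2)*P(B2)
P(A|B1)*P(B1) = 0.603 * 0.119 = 0.071757
P(A|B2)*P(B2) = 0.359 * 0.881 = 0.316279
P(A) = 0.071757 + 0.316279 = 0.388036

0.388036


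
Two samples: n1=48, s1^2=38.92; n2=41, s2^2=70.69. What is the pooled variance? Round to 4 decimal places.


sp^2 = ((n1-1)*s1^2 + (n2-1)*s2^2)/(n1+n2-2)
(n1-1)*s1^2 = 47 * 38.92 = 1829.24
(n2-1)*s2^2 = 40 * 70.69 = 2827.6
numerator = 1829.24 + 2827.6 = 4656.84
n1+n2-2 = 87
sp^2 = 4656.84 / 87 = 38807/725 ≈ 53.526897

53.5269


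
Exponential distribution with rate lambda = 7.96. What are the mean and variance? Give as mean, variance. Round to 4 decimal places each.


mean = 1/lam, var = 1/lam^2
mean = 1 / 7.96 = 25/199 ≈ 0.125628
lam^2 = 7.96^2 = 63.3616
var = 1 / 63.3616 ≈ 0.015782

0.1256, 0.0158


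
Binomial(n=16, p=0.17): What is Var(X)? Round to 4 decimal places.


Var = n*p*(1-p) = 16 * 0.17 * 0.83 = 2.2576

2.2576


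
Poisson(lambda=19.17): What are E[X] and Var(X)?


E[X] = Var(X) = lambda = 19.17

19.17, 19.17


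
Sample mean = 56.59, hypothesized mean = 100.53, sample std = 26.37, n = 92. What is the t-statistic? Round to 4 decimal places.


t = (xbar - mu0) / (s/sqrt(n))
xbar - mu0 = 56.59 - 100.53 = -43.94
sqrt(92) ≈ 9.59166305
s/sqrt(n) = 26.37 / 9.59166305 ≈ 2.74926255
t = -43.94 / 2.74926255 ≈ -15.982468

-15.9825


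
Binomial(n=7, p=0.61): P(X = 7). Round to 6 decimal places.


P = C(n,k) * p^k * (1-p)^(n-k)
C(7,7) = 1
p^k = 0.61^7 ≈ 0.03142743
(1-p)^(n-k) = 0.39^0 = 1
P = 1 * 0.03142743 * 1 ≈ 0.031427

0.031427


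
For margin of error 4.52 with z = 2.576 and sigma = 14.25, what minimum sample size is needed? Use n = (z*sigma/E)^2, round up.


z*sigma/E = 2.576 * 14.25 / 4.52 = 9177/1130 ≈ 8.121239
(z*sigma/E)^2 ≈ 65.954522
round up: n = 66

66


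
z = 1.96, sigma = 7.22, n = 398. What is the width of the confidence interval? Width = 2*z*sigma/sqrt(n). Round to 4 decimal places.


width = 2*z*sigma/sqrt(n)
2*z*sigma = 2 * 1.96 * 7.22 = 28.3024
sqrt(398) ≈ 19.949937
width = 28.3024 / 19.949937 ≈ 1.418671

1.4187


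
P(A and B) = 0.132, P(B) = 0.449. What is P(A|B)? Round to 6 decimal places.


P(A|B) = P(A and B) / P(B) = 0.132 / 0.449 = 132/449 ≈ 0.29398664

0.293987


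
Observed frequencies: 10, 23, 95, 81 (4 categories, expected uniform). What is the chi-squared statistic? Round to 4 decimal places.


chi2 = sum((O-E)^2/E), E = total/4
total = 209, E = 209/4 = 52.25
(10 - 52.25)^2 / 52.25 = 1785.0625 / 52.25 = 28561/836 ≈ 34.163876
(23 - 52.25)^2 / 52.25 = 855.5625 / 52.25 = 13689/836 ≈ 16.374402
(95 - 52.25)^2 / 52.25 = 1827.5625 / 52.25 = 1539/44 ≈ 34.977273
(81 - 52.25)^2 / 52.25 = 826.5625 / 52.25 = 13225/836 ≈ 15.819378
chi2 = 21179/209 ≈ 101.334928

101.3349


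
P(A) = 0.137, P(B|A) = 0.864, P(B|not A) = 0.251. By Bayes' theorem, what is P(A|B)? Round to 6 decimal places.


P(A|B) = P(B|A)*P(A) / P(B), P(B) = P(B|A)*P(A) + P(B|not A)*P(not A)
P(B|A)*P(A) = 0.864 * 0.137 = 0.118368
P(B|not A)*P(not A) = 0.251 * 0.863 = 0.216613
P(B) = 0.118368 + 0.216613 = 0.334981
P(A|B) = 0.118368 / 0.334981 ≈ 0.35335735

0.353357


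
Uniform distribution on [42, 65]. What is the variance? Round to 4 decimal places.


Var = (b-a)^2 / 12
(b-a)^2 = (65 - 42)^2 = 529
Var = 529/12 ≈ 44.083333

44.0833


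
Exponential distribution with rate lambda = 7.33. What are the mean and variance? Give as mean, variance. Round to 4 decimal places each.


mean = 1/lam, var = 1/lam^2
mean = 1 / 7.33 = 100/733 ≈ 0.136426
lam^2 = 7.33^2 = 53.7289
var = 1 / 53.7289 ≈ 0.018612

0.1364, 0.0186


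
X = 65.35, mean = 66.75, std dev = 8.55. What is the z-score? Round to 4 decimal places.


z = (X - mu) / sigma
X - mu = 65.35 - 66.75 = -1.4
z = -1.4 / 8.55 = -28/171 ≈ -0.163743

-0.1637


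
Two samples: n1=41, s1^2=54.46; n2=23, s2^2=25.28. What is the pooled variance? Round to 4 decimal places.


sp^2 = ((n1-1)*s1^2 + (n2-1)*s2^2)/(n1+n2-2)
(n1-1)*s1^2 = 40 * 54.46 = 2178.4
(n2-1)*s2^2 = 22 * 25.28 = 556.16
numerator = 2178.4 + 556.16 = 2734.56
n1+n2-2 = 62
sp^2 = 2734.56 / 62 = 34182/775 ≈ 44.105806

44.1058


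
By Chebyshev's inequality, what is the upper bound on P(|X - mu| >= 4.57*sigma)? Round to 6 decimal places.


P <= 1/k^2
k^2 = 4.57^2 = 20.8849
1/k^2 = 1 / 20.8849 ≈ 0.04788148

0.047881


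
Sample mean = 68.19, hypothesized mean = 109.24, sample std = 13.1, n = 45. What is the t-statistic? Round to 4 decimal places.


t = (xbar - mu0) / (s/sqrt(n))
xbar - mu0 = 68.19 - 109.24 = -41.05
sqrt(45) ≈ 6.70820393
s/sqrt(n) = 13.1 / 6.70820393 ≈ 1.95283270
t = -41.05 / 1.95283270 ≈ -21.020746

-21.0207


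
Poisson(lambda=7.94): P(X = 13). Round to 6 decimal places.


P = e^(-lam) * lam^k / k!
e^(-7.94) ≈ 0.0003562065
lam^k = 7.94^13 ≈ 498501571284.083664
k! = 13! = 6227020800
P = 0.0003562065 * 498501571284.083664 / 6227020800 ≈ 0.028516

0.028516


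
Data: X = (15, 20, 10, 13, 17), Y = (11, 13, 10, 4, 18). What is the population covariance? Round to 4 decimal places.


Cov = (1/n)*sum((xi-xbar)(yi-ybar))
n = 5, xbar = 75/5 = 15, ybar = 56/5 = 11.2
sum((xi-xbar)(yi-ybar)) = 43
Cov = 43 / 5 = 8.6

8.6000


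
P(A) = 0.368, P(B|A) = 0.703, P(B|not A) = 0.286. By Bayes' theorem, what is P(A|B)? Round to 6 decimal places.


P(A|B) = P(B|A)*P(A) / P(B), P(B) = P(B|A)*P(A) + P(B|not A)*P(not A)
P(B|A)*P(A) = 0.703 * 0.368 = 0.258704
P(B|not A)*P(not A) = 0.286 * 0.632 = 0.180752
P(B) = 0.258704 + 0.180752 = 0.439456
P(A|B) = 0.258704 / 0.439456 ≈ 0.58869147

0.588691


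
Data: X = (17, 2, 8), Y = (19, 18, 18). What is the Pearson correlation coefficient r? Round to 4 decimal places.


r = sum((xi-xbar)(yi-ybar)) / sqrt(sum((xi-xbar)^2) * sum((yi-ybar)^2))
n = 3, xbar = 27/3 = 9, ybar = 55/3 ≈ 18.333333
Sxy = sum((xi-xbar)(yi-ybar)) = 8
Sxx = sum((xi-xbar)^2) = 114
Syy = sum((yi-ybar)^2) = 2/3 ≈ 0.666667
sqrt(Sxx*Syy) ≈ 8.717798
r = Sxy / sqrt(Sxx*Syy) = 8 / 8.717798 ≈ 0.917663

0.9177


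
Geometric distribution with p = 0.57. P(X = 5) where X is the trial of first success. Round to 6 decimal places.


P = (1-p)^(k-1) * p
(1-p)^(k-1) = 0.43^4 = 0.03418801
P = 0.03418801 * 0.57 ≈ 0.01948717

0.019487


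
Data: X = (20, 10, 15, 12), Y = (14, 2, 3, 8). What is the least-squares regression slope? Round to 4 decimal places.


b = sum((xi-xbar)(yi-ybar)) / sum((xi-xbar)^2)
n = 4, xbar = 57/4 = 14.25, ybar = 27/4 = 6.75
Sxy = sum((xi-xbar)(yi-ybar)) = 56.25
Sxx = sum((xi-xbar)^2) = 56.75
b = Sxy / Sxx = 225/227 ≈ 0.991189

0.9912


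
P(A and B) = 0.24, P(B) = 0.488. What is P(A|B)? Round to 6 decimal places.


P(A|B) = P(A and B) / P(B) = 0.24 / 0.488 = 30/61 ≈ 0.49180328

0.491803


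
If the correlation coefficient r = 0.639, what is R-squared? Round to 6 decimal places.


R^2 = r^2 = (0.639)^2 = 0.408321

0.408321


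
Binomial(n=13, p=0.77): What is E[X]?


E[X] = n*p = 13 * 0.77 = 10.01

10.01


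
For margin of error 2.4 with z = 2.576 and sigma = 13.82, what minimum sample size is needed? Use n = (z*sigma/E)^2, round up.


z*sigma/E = 2.576 * 13.82 / 2.4 = 111251/7500 ≈ 14.833467
(z*sigma/E)^2 ≈ 220.031733
round up: n = 221

221


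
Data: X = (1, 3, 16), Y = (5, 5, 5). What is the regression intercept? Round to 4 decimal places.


a = ybar - b*xbar, where b = sum((xi-xbar)(yi-ybar)) / sum((xi-xbar)^2)
n = 3, xbar = 20/3 ≈ 6.666667, ybar = 15/3 = 5
Sxy = sum((xi-xbar)(yi-ybar)) = 0
Sxx = sum((xi-xbar)^2) = 398/3 ≈ 132.666667
b = Sxy / Sxx = 0
a = 5 - 0 * 6.666667 = 5

5.0000
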